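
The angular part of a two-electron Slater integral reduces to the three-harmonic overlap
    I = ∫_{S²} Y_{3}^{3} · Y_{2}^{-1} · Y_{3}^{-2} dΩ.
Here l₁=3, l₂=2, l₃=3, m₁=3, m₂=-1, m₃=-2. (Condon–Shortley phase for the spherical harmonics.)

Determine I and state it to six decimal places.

m-sum 0 ✓  L=8 even ✓  1≤3≤5 ✓
Π(2lᵢ+1) = 7×5×7 = 245
triangle coeff Δ(3,2,3) = 1/3780
Σ_t [0,2]: t=0:+1/24 t=1:−1/4 t=2:+1/24 = -1/6
(3j)²=4/105 [(3 2 3; 0 0 0)], sign=+1
Σ_t [0,0]: t=0:+1/48 = 1/48
(3j)²=5/84 [(3 2 3; 3 -1 -2)], sign=-1
⇒ 4πI² = 5/9
I = (-1)√(5/9/(4π)) = -0.21026104

-0.210261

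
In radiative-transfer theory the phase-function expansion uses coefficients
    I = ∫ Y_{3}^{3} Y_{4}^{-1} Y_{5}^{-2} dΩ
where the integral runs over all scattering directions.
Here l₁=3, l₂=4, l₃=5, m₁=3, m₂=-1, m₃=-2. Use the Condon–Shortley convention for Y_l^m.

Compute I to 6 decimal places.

Checks pass: Σm=0; 12 even; l₃=5∈[1,7].
(2·3+1)(2·4+1)(2·5+1) = 693
Δ: 2! 4! 6! / 13! → 1/180180
sum: t=0:+1/576 t=1:−1/144 t=2:+1/576 = -1/288
3j²(3 4 5; 0 0 0) = Δ·Π!·Σ² = 20/1001  (sign +1)
sum: t=0:+1/1728 = 1/1728
3j²(3 4 5; 3 -1 -2) = Δ·Π!·Σ² = 25/858  (sign -1)
combine: 4πI² = 693·20/1001·25/858 = 750/1859
take √, sign -1: I = -0.17917854

-0.179179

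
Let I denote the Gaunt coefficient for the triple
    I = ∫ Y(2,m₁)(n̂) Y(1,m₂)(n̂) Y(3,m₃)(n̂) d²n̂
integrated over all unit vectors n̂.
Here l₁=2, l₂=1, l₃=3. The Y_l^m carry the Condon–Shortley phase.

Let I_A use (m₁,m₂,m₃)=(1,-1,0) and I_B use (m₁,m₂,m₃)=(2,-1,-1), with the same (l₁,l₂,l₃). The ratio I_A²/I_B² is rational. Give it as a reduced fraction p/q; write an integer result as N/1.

3/1

l's match ⇒ only the (l;m) 3-j factors differ between A and B.
A: triangle coeff Δ(2,1,3) = 1/105; Σ_t [0,0]: t=0:+1/12 = 1/12; (3j)²=1/35 [(2 1 3; 1 -1 0)], sign=-1
B: triangle coeff Δ(2,1,3) = 1/105; Σ_t [0,0]: t=0:+1/48 = 1/48; (3j)²=1/105 [(2 1 3; 2 -1 -1)], sign=+1
I_A²/I_B² = (1/35)/(1/105) = 3/1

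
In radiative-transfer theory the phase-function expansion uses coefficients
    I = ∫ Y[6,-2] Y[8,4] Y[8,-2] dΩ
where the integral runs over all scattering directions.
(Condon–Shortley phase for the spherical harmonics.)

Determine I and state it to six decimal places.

Rules hold: Σm=0, L=22 even, 2≤8≤14.
N = 13·17·17 = 3757
Δ = 6!·6!·10!/23! = 1/13742520792
Racah Σ t=0..6: t=0:+1/41803776000 t=1:−1/435456000 t=2:+1/39813120 t=3:−1/18662400 t=4:+1/39813120 t=5:−1/435456000 t=6:+1/41803776000 = -11/1393459200
⇒ 3j(6 8 8; 0 0 0)² = 600/96577, sgn -1
Racah Σ t=2..6: t=2:+1/125411328000 t=3:−1/1567641600 t=4:+1/185794560 t=5:−1/130636800 t=6:+1/597196800 = -11/8957952000
⇒ 3j(6 8 8; -2 4 -2)² = 308/96577, sgn -1
4πI² = N·(3j₀)²·(3jₘ)² = 184800/2482597
I = +1·√(0.0744382/4π) = 0.07696494

0.076965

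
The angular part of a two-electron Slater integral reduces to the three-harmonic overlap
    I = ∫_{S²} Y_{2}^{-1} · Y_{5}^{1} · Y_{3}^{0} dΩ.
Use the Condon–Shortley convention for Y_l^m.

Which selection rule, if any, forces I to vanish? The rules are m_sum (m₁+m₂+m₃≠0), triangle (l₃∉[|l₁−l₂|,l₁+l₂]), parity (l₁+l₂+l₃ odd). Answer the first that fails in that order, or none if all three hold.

none

m₁+m₂+m₃ = -1 + 1 + 0 = 0  ✓
triangle: |2−5|=3 ≤ l₃=3 ≤ 2+5=7  ✓
parity: l₁+l₂+l₃ = 10 is even  ✓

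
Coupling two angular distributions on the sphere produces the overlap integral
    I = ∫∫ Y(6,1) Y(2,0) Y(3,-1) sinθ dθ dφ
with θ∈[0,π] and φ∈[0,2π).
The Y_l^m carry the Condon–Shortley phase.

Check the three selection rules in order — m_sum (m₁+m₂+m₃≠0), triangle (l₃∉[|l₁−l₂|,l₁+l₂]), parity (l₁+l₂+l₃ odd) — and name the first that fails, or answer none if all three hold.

triangle

m₁+m₂+m₃ = 1 + 0 − 1 = 0  ✓
triangle: |6−2|=4 ≤ l₃=3 ≤ 6+2=8  ✗
parity: l₁+l₂+l₃ = 11 is odd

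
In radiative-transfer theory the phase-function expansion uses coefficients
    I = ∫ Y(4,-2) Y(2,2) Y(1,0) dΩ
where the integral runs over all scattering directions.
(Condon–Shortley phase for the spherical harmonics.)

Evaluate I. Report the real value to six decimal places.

0.000000

l₃=1 ∉ [2,6] — triangle fails ⇒ I = 0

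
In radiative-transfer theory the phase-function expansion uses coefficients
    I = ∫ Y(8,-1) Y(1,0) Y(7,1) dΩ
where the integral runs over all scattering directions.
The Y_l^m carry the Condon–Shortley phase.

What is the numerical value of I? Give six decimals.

-0.242860

m-sum 0 ✓  L=16 even ✓  7≤7≤9 ✓
Π(2lᵢ+1) = 17×3×15 = 765
triangle coeff Δ(8,1,7) = 1/2040
Σ_t [1,1]: t=1:−1/25401600 = -1/25401600
(3j)²=8/255 [(8 1 7; 0 0 0)], sign=+1
Σ_t [1,1]: t=1:−1/29030400 = -1/29030400
(3j)²=21/680 [(8 1 7; -1 0 1)], sign=-1
⇒ 4πI² = 63/85
I = (-1)√(63/85/(4π)) = -0.24285994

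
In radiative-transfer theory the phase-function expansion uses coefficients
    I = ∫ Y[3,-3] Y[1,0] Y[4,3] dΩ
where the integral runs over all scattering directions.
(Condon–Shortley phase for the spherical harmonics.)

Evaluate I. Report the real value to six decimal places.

Rules hold: Σm=0, L=8 even, 2≤4≤4.
N = 7·3·9 = 189
Δ = 0!·6!·2!/9! = 1/252
Racah Σ t=0..0: t=0:+1/36 = 1/36
⇒ 3j(3 1 4; 0 0 0)² = 4/63, sgn +1
Racah Σ t=0..0: t=0:+1/720 = 1/720
⇒ 3j(3 1 4; -3 0 3)² = 1/36, sgn -1
4πI² = N·(3j₀)²·(3jₘ)² = 1/3
I = -1·√(0.333333/4π) = -0.16286750

-0.162868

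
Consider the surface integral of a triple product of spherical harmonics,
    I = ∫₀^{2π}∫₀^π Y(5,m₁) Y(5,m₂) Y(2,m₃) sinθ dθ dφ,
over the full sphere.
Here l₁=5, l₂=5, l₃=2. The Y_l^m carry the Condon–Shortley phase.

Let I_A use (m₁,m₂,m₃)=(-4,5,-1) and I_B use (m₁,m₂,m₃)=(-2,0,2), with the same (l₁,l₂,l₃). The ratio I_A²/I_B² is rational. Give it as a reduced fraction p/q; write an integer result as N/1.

27/28

Shared (l₁,l₂,l₃)=(5,5,2): N and (l;000)² cancel in I_A²/I_B².
A: Δ = 8!·2!·2!/13! = 1/38610; Racah Σ t=8..8: t=8:+1/80640 = 1/80640; ⇒ 3j(5 5 2; -4 5 -1)² = 9/286, sgn -1
B: Δ = 8!·2!·2!/13! = 1/38610; Racah Σ t=5..5: t=5:−1/2880 = -1/2880; ⇒ 3j(5 5 2; -2 0 2)² = 14/429, sgn -1
I_A²/I_B² = (9/286)/(14/429) = 27/28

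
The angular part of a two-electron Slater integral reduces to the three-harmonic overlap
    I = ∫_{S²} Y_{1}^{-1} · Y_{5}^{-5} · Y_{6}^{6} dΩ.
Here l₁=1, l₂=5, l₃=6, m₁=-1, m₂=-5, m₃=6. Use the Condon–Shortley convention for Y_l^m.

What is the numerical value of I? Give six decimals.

m-sum 0 ✓  L=12 even ✓  4≤6≤6 ✓
Π(2lᵢ+1) = 3×11×13 = 429
triangle coeff Δ(1,5,6) = 1/858
Σ_t [0,0]: t=0:+1/14400 = 1/14400
(3j)²=6/143 [(1 5 6; 0 0 0)], sign=+1
Σ_t [0,0]: t=0:+1/7257600 = 1/7257600
(3j)²=1/13 [(1 5 6; -1 -5 6)], sign=+1
⇒ 4πI² = 18/13
I = (+1)√(18/13/(4π)) = 0.33194004

0.331940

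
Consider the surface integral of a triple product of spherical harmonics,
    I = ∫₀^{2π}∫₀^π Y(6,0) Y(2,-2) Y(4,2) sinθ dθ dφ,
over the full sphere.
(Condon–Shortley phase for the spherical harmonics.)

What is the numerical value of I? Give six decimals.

0.061597

Checks pass: Σm=0; 12 even; l₃=4∈[4,8].
(2·6+1)(2·2+1)(2·4+1) = 585
Δ: 4! 8! 0! / 13! → 1/6435
sum: t=2:+1/2304 = 1/2304
3j²(6 2 4; 0 0 0) = Δ·Π!·Σ² = 5/143  (sign +1)
sum: t=0:+1/34560 = 1/34560
3j²(6 2 4; 0 -2 2) = Δ·Π!·Σ² = 1/429  (sign +1)
combine: 4πI² = 585·5/143·1/429 = 75/1573
take √, sign +1: I = 0.06159725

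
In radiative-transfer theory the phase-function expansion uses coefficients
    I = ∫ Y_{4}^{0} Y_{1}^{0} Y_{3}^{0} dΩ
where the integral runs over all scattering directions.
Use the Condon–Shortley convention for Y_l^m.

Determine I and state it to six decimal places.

m-sum 0 ✓  L=8 even ✓  3≤3≤5 ✓
Π(2lᵢ+1) = 9×3×7 = 189
triangle coeff Δ(4,1,3) = 1/252
Σ_t [1,1]: t=1:−1/36 = -1/36
(3j)²=4/63 [(4 1 3; 0 0 0)], sign=+1
(m-triple is (0,0,0) — same symbol as above.)
⇒ 4πI² = 16/21
I = (+1)√(16/21/(4π)) = 0.24623252

0.246233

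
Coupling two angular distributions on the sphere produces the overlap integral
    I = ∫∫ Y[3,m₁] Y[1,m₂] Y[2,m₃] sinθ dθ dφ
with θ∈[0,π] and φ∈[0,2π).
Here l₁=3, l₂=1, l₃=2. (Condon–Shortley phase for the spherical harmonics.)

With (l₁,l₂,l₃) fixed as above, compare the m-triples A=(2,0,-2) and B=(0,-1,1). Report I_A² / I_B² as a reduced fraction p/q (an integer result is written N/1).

5/3

Same 3,1,2: normalisation and zero-m 3j drop out of the ratio.
A: Δ: 2! 4! 0! / 7! → 1/105; sum: t=1:−1/24 = -1/24; 3j²(3 1 2; 2 0 -2) = Δ·Π!·Σ² = 1/21  (sign -1)
B: Δ: 2! 4! 0! / 7! → 1/105; sum: t=0:+1/12 = 1/12; 3j²(3 1 2; 0 -1 1) = Δ·Π!·Σ² = 1/35  (sign -1)
I_A²/I_B² = (1/21)/(1/35) = 5/3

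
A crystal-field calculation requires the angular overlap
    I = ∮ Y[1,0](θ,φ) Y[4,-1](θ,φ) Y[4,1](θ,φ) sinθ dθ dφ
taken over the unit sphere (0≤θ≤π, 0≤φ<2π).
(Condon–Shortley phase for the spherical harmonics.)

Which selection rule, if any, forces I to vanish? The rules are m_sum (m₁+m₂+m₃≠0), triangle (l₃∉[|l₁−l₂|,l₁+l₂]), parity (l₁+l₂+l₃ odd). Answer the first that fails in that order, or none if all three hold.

parity

m₁+m₂+m₃ = 0 − 1 + 1 = 0  ✓
triangle: |1−4|=3 ≤ l₃=4 ≤ 1+4=5  ✓
parity: l₁+l₂+l₃ = 9 is odd  ✗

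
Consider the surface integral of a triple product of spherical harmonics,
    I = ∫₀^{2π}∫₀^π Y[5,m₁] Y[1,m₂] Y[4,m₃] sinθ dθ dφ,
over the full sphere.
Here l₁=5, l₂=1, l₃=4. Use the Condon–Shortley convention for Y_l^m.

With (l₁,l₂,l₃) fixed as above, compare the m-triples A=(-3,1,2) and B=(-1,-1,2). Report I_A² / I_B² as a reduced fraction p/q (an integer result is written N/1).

Shared (l₁,l₂,l₃)=(5,1,4): N and (l;000)² cancel in I_A²/I_B².
A: Δ = 2!·8!·0!/11! = 1/495; Racah Σ t=2..2: t=2:+1/2880 = 1/2880; ⇒ 3j(5 1 4; -3 1 2)² = 28/495, sgn +1
B: Δ = 2!·8!·0!/11! = 1/495; Racah Σ t=0..0: t=0:+1/2880 = 1/2880; ⇒ 3j(5 1 4; -1 -1 2)² = 2/165, sgn +1
I_A²/I_B² = (28/495)/(2/165) = 14/3

14/3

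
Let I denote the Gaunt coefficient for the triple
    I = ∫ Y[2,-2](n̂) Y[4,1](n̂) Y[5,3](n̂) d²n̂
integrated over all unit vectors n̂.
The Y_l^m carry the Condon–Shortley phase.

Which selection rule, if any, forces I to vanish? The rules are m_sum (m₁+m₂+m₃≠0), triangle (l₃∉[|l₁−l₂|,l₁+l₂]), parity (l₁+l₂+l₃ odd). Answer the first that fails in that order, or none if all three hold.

m_sum

m₁+m₂+m₃ = -2 + 1 + 3 = 2  ✗
triangle: |2−4|=2 ≤ l₃=5 ≤ 2+4=6
parity: l₁+l₂+l₃ = 11 is odd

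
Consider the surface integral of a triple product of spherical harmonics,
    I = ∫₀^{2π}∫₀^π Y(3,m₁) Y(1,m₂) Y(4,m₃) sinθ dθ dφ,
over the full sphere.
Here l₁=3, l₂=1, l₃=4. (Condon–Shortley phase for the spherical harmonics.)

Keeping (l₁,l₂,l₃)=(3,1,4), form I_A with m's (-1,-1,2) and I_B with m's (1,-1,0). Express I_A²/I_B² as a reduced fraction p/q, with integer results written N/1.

Same 3,1,4: normalisation and zero-m 3j drop out of the ratio.
A: Δ: 0! 6! 2! / 9! → 1/252; sum: t=0:+1/96 = 1/96; 3j²(3 1 4; -1 -1 2) = Δ·Π!·Σ² = 5/84  (sign +1)
B: Δ: 0! 6! 2! / 9! → 1/252; sum: t=0:+1/96 = 1/96; 3j²(3 1 4; 1 -1 0) = Δ·Π!·Σ² = 1/42  (sign +1)
I_A²/I_B² = (5/84)/(1/42) = 5/2

5/2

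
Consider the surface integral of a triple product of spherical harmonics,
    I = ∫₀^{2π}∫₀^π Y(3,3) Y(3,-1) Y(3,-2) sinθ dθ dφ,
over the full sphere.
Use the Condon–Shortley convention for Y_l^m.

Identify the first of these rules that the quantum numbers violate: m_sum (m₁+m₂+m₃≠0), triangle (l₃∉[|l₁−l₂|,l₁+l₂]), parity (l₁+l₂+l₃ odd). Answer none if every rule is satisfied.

m₁+m₂+m₃ = 3 − 1 − 2 = 0  ✓
triangle: |3−3|=0 ≤ l₃=3 ≤ 3+3=6  ✓
parity: l₁+l₂+l₃ = 9 is odd  ✗

parity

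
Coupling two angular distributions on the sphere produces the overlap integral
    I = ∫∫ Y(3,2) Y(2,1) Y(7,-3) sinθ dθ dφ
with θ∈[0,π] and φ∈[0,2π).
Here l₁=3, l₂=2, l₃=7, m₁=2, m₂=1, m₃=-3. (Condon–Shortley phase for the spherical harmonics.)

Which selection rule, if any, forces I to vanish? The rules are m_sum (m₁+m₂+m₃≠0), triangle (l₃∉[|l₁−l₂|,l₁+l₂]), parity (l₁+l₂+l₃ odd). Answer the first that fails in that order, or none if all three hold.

triangle

Σmᵢ = 0  ✓
l₃∈[|l₁−l₂|,l₁+l₂]=[1,5], have l₃=7  ✗
Σlᵢ = 12 ⇒ even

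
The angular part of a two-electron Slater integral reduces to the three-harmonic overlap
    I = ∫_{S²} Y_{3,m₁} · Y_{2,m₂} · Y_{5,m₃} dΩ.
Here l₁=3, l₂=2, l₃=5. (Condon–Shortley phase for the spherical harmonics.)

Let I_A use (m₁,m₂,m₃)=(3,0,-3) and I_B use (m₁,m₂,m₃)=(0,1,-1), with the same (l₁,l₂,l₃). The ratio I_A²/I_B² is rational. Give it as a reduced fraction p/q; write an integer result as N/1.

Shared (l₁,l₂,l₃)=(3,2,5): N and (l;000)² cancel in I_A²/I_B².
A: Δ = 0!·6!·4!/11! = 1/2310; Racah Σ t=0..0: t=0:+1/2880 = 1/2880; ⇒ 3j(3 2 5; 3 0 -3)² = 2/165, sgn +1
B: Δ = 0!·6!·4!/11! = 1/2310; Racah Σ t=0..0: t=0:+1/216 = 1/216; ⇒ 3j(3 2 5; 0 1 -1)² = 8/231, sgn +1
I_A²/I_B² = (2/165)/(8/231) = 7/20

7/20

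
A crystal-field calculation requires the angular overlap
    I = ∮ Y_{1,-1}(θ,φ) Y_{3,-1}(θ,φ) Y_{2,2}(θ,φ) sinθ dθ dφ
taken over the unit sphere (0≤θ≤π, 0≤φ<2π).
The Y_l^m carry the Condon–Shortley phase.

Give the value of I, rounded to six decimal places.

Checks pass: Σm=0; 6 even; l₃=2∈[2,4].
(2·1+1)(2·3+1)(2·2+1) = 105
Δ: 2! 0! 4! / 7! → 1/105
sum: t=1:−1/4 = -1/4
3j²(1 3 2; 0 0 0) = Δ·Π!·Σ² = 3/35  (sign -1)
sum: t=2:+1/48 = 1/48
3j²(1 3 2; -1 -1 2) = Δ·Π!·Σ² = 1/105  (sign +1)
combine: 4πI² = 105·3/35·1/105 = 3/35
take √, sign -1: I = -0.08258890

-0.082589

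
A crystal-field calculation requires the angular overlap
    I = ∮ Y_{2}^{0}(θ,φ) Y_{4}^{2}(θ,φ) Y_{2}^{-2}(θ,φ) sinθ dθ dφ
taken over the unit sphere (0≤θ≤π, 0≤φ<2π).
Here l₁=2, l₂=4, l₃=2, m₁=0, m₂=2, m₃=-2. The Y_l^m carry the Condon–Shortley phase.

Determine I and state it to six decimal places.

Rules hold: Σm=0, L=8 even, 2≤2≤6.
N = 5·9·5 = 225
Δ = 4!·0!·4!/9! = 1/630
Racah Σ t=2..2: t=2:+1/16 = 1/16
⇒ 3j(2 4 2; 0 0 0)² = 2/35, sgn +1
Racah Σ t=2..2: t=2:+1/96 = 1/96
⇒ 3j(2 4 2; 0 2 -2)² = 1/42, sgn +1
4πI² = N·(3j₀)²·(3jₘ)² = 15/49
I = +1·√(0.306122/4π) = 0.15607835

0.156078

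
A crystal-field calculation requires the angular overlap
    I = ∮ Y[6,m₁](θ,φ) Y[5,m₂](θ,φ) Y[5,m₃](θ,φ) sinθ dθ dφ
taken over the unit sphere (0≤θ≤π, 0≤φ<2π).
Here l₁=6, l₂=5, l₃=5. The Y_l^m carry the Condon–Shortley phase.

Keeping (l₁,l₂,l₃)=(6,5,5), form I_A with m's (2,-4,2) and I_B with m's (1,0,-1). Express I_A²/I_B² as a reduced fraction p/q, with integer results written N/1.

9/4

Shared (l₁,l₂,l₃)=(6,5,5): N and (l;000)² cancel in I_A²/I_B².
A: Δ = 6!·6!·4!/17! = 1/28588560; Racah Σ t=0..1: t=0:+1/207360 t=1:−1/103680 = -1/207360; ⇒ 3j(6 5 5; 2 -4 2)² = 21/2431, sgn +1
B: Δ = 6!·6!·4!/17! = 1/28588560; Racah Σ t=1..5: t=1:−1/138240 t=2:+1/10368 t=3:−1/6912 t=4:+1/34560 t=5:−1/2073600 = -7/259200; ⇒ 3j(6 5 5; 1 0 -1)² = 28/7293, sgn -1
I_A²/I_B² = (21/2431)/(28/7293) = 9/4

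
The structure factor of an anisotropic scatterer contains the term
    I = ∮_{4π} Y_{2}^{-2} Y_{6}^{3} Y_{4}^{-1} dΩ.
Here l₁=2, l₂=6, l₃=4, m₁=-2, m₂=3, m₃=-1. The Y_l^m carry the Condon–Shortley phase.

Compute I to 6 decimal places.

-0.178526

Rules hold: Σm=0, L=12 even, 4≤4≤8.
N = 5·13·9 = 585
Δ = 4!·0!·8!/13! = 1/6435
Racah Σ t=2..2: t=2:+1/2304 = 1/2304
⇒ 3j(2 6 4; 0 0 0)² = 5/143, sgn +1
Racah Σ t=4..4: t=4:+1/17280 = 1/17280
⇒ 3j(2 6 4; -2 3 -1)² = 14/715, sgn -1
4πI² = N·(3j₀)²·(3jₘ)² = 630/1573
I = -1·√(0.400509/4π) = -0.17852580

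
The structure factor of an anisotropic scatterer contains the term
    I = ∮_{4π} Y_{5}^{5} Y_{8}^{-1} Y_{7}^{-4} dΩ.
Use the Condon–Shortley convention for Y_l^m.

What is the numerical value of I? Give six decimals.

Checks pass: Σm=0; 20 even; l₃=7∈[3,13].
(2·5+1)(2·8+1)(2·7+1) = 2805
Δ: 6! 4! 10! / 21! → 1/814773960
sum: t=1:−1/87091200 t=2:+1/4976640 t=3:−1/2073600 t=4:+1/4976640 t=5:−1/87091200 = -1/9676800
3j²(5 8 7; 0 0 0) = Δ·Π!·Σ² = 360/46189  (sign +1)
sum: t=0:+1/522547200 = 1/522547200
3j²(5 8 7; 5 -1 -4) = Δ·Π!·Σ² = 30/4199  (sign -1)
combine: 4πI² = 2805·360/46189·30/4199 = 162000/1037153
take √, sign -1: I = -0.11148878

-0.111489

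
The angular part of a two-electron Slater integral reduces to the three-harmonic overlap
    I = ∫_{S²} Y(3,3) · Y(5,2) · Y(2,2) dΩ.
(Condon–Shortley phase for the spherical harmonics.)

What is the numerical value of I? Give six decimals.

0.000000

Σmᵢ = 7 ≠ 0, so the φ-integral vanishes; I = 0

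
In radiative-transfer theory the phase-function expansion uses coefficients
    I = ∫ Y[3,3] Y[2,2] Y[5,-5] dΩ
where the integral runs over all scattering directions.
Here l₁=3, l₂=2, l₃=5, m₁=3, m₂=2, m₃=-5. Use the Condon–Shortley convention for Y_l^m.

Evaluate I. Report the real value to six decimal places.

m-sum 0 ✓  L=10 even ✓  1≤5≤5 ✓
Π(2lᵢ+1) = 7×5×11 = 385
triangle coeff Δ(3,2,5) = 1/2310
Σ_t [0,0]: t=0:+1/144 = 1/144
(3j)²=10/231 [(3 2 5; 0 0 0)], sign=-1
Σ_t [0,0]: t=0:+1/17280 = 1/17280
(3j)²=1/11 [(3 2 5; 3 2 -5)], sign=+1
⇒ 4πI² = 50/33
I = (-1)√(50/33/(4π)) = -0.34723469

-0.347235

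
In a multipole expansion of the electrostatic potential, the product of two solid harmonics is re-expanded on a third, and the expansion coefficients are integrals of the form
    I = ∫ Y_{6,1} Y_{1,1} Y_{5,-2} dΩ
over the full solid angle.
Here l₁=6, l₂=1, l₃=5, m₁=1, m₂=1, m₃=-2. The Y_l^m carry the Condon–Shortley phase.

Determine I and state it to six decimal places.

-0.129207

Checks pass: Σm=0; 12 even; l₃=5∈[5,7].
(2·6+1)(2·1+1)(2·5+1) = 429
Δ: 2! 10! 0! / 13! → 1/858
sum: t=1:−1/14400 = -1/14400
3j²(6 1 5; 0 0 0) = Δ·Π!·Σ² = 6/143  (sign +1)
sum: t=2:+1/60480 = 1/60480
3j²(6 1 5; 1 1 -2) = Δ·Π!·Σ² = 5/429  (sign -1)
combine: 4πI² = 429·6/143·5/429 = 30/143
take √, sign -1: I = -0.12920749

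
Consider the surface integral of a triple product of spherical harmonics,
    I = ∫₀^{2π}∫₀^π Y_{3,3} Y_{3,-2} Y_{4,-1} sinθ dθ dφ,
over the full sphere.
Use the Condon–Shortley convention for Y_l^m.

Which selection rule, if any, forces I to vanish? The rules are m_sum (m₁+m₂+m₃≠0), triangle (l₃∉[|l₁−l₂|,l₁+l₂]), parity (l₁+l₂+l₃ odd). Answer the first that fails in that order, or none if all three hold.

azimuthal sum: 3 − 2 − 1 = 0  ✓
0 ≤ 4 ≤ 6 (triangle on l)  ✓
L = 3 + 3 + 4 = 10 (even)  ✓

none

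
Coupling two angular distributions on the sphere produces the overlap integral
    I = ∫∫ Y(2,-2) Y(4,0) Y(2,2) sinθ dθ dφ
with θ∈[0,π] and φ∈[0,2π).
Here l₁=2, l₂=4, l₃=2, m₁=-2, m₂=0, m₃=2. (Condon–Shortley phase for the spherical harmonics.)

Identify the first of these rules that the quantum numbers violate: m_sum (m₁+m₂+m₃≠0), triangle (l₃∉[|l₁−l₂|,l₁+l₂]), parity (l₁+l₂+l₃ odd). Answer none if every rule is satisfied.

m₁+m₂+m₃ = -2 + 0 + 2 = 0  ✓
triangle: |2−4|=2 ≤ l₃=2 ≤ 2+4=6  ✓
parity: l₁+l₂+l₃ = 8 is even  ✓

none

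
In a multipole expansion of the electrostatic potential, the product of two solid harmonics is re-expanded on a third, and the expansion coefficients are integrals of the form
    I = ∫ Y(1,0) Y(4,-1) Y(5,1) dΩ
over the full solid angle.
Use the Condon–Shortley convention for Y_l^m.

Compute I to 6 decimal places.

-0.240571

m-sum 0 ✓  L=10 even ✓  3≤5≤5 ✓
Π(2lᵢ+1) = 3×9×11 = 297
triangle coeff Δ(1,4,5) = 1/495
Σ_t [0,0]: t=0:+1/576 = 1/576
(3j)²=5/99 [(1 4 5; 0 0 0)], sign=-1
Σ_t [0,0]: t=0:+1/720 = 1/720
(3j)²=8/165 [(1 4 5; 0 -1 1)], sign=+1
⇒ 4πI² = 8/11
I = (-1)√(8/11/(4π)) = -0.24057125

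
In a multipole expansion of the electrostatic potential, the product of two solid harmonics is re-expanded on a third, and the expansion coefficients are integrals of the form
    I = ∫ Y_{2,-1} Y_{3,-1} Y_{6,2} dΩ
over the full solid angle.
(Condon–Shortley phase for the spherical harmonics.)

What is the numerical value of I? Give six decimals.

0.000000

triangle: need 1≤l₃≤5, have 6; I=0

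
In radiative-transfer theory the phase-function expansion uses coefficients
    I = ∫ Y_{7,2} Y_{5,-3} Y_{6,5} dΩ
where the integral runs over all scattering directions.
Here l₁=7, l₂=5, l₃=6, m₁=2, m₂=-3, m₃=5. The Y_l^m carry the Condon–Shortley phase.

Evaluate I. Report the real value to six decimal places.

2 − 3 + 5 = 4 ≠ 0: azimuthal integral kills it; I = 0

0.000000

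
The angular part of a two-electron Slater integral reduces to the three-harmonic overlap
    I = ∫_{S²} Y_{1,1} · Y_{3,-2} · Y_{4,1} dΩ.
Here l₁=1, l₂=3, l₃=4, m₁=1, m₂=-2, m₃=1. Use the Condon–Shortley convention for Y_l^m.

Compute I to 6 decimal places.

Rules hold: Σm=0, L=8 even, 2≤4≤4.
N = 3·7·9 = 189
Δ = 0!·2!·6!/9! = 1/252
Racah Σ t=0..0: t=0:+1/36 = 1/36
⇒ 3j(1 3 4; 0 0 0)² = 4/63, sgn +1
Racah Σ t=0..0: t=0:+1/240 = 1/240
⇒ 3j(1 3 4; 1 -2 1)² = 1/84, sgn -1
4πI² = N·(3j₀)²·(3jₘ)² = 1/7
I = -1·√(0.142857/4π) = -0.10662181

-0.106622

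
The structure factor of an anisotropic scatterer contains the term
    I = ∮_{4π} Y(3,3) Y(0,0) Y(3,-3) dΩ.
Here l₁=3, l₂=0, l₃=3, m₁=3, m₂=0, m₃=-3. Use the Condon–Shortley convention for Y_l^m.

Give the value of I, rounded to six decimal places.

Checks pass: Σm=0; 6 even; l₃=3∈[3,3].
(2·3+1)(2·0+1)(2·3+1) = 49
Δ: 0! 6! 0! / 7! → 1/7
sum: t=0:+1/36 = 1/36
3j²(3 0 3; 0 0 0) = Δ·Π!·Σ² = 1/7  (sign -1)
sum: t=0:+1/720 = 1/720
3j²(3 0 3; 3 0 -3) = Δ·Π!·Σ² = 1/7  (sign +1)
combine: 4πI² = 49·1/7·1/7 = 1/1
take √, sign -1: I = -0.28209479

-0.282095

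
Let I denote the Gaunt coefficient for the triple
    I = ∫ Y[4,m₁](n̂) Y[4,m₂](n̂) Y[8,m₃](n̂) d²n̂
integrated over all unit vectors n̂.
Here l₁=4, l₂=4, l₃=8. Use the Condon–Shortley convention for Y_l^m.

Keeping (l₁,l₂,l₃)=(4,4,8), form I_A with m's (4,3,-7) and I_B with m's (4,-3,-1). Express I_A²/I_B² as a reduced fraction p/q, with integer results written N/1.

715/1

Shared (l₁,l₂,l₃)=(4,4,8): N and (l;000)² cancel in I_A²/I_B².
A: Δ = 0!·8!·8!/17! = 1/218790; Racah Σ t=0..0: t=0:+1/203212800 = 1/203212800; ⇒ 3j(4 4 8; 4 3 -7)² = 1/34, sgn -1
B: Δ = 0!·8!·8!/17! = 1/218790; Racah Σ t=0..0: t=0:+1/203212800 = 1/203212800; ⇒ 3j(4 4 8; 4 -3 -1)² = 1/24310, sgn -1
I_A²/I_B² = (1/34)/(1/24310) = 715/1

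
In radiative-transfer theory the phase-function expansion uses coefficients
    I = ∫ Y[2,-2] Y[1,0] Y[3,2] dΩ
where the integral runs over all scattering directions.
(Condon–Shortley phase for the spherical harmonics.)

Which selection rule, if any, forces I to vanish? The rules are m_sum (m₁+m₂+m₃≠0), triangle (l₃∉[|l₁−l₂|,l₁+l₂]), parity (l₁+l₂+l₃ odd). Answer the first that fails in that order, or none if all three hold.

none

m₁+m₂+m₃ = -2 + 0 + 2 = 0  ✓
triangle: |2−1|=1 ≤ l₃=3 ≤ 2+1=3  ✓
parity: l₁+l₂+l₃ = 6 is even  ✓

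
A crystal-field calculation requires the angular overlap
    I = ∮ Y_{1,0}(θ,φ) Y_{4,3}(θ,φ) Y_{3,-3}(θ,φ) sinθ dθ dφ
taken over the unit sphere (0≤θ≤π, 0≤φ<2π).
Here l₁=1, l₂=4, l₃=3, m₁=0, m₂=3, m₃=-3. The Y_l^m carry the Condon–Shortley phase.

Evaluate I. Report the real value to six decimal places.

m-sum 0 ✓  L=8 even ✓  3≤3≤5 ✓
Π(2lᵢ+1) = 3×9×7 = 189
triangle coeff Δ(1,4,3) = 1/252
Σ_t [1,1]: t=1:−1/36 = -1/36
(3j)²=4/63 [(1 4 3; 0 0 0)], sign=+1
Σ_t [1,1]: t=1:−1/720 = -1/720
(3j)²=1/36 [(1 4 3; 0 3 -3)], sign=-1
⇒ 4πI² = 1/3
I = (-1)√(1/3/(4π)) = -0.16286750

-0.162868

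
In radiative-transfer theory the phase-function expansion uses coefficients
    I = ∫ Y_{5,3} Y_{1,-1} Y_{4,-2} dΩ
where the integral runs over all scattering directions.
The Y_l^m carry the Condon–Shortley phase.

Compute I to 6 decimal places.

m-sum 0 ✓  L=10 even ✓  4≤4≤6 ✓
Π(2lᵢ+1) = 11×3×9 = 297
triangle coeff Δ(5,1,4) = 1/495
Σ_t [1,1]: t=1:−1/576 = -1/576
(3j)²=5/99 [(5 1 4; 0 0 0)], sign=-1
Σ_t [0,0]: t=0:+1/2880 = 1/2880
(3j)²=28/495 [(5 1 4; 3 -1 -2)], sign=+1
⇒ 4πI² = 28/33
I = (-1)√(28/33/(4π)) = -0.25984664

-0.259847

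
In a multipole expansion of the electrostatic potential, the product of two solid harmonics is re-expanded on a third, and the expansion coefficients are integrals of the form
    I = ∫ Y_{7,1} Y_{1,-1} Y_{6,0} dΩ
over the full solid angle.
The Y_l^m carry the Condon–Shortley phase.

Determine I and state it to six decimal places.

m-sum 0 ✓  L=14 even ✓  6≤6≤8 ✓
Π(2lᵢ+1) = 15×3×13 = 585
triangle coeff Δ(7,1,6) = 1/1365
Σ_t [1,1]: t=1:−1/518400 = -1/518400
(3j)²=7/195 [(7 1 6; 0 0 0)], sign=-1
Σ_t [0,0]: t=0:+1/1036800 = 1/1036800
(3j)²=4/195 [(7 1 6; 1 -1 0)], sign=+1
⇒ 4πI² = 28/65
I = (-1)√(28/65/(4π)) = -0.18514731

-0.185147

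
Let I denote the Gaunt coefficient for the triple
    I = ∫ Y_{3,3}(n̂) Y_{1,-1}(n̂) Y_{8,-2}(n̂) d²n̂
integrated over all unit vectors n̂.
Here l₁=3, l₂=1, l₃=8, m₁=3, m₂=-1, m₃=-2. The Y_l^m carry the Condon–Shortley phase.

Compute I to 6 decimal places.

0.000000

triangle: need 2≤l₃≤4, have 8; I=0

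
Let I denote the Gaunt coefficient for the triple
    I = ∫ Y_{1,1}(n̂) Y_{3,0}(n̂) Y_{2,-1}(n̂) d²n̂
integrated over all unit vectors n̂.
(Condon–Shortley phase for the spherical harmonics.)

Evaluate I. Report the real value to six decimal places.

0.143048

Rules hold: Σm=0, L=6 even, 2≤2≤4.
N = 3·7·5 = 105
Δ = 2!·0!·4!/7! = 1/105
Racah Σ t=1..1: t=1:−1/4 = -1/4
⇒ 3j(1 3 2; 0 0 0)² = 3/35, sgn -1
Racah Σ t=0..0: t=0:+1/12 = 1/12
⇒ 3j(1 3 2; 1 0 -1)² = 1/35, sgn -1
4πI² = N·(3j₀)²·(3jₘ)² = 9/35
I = +1·√(0.257143/4π) = 0.14304817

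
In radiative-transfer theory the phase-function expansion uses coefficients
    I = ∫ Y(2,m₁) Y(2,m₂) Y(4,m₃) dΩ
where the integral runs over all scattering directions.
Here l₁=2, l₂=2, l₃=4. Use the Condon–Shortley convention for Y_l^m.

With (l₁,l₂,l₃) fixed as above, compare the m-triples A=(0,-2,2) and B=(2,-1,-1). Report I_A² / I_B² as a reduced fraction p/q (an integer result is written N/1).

3/1

l's match ⇒ only the (l;m) 3-j factors differ between A and B.
A: triangle coeff Δ(2,2,4) = 1/630; Σ_t [0,0]: t=0:+1/96 = 1/96; (3j)²=1/42 [(2 2 4; 0 -2 2)], sign=+1
B: triangle coeff Δ(2,2,4) = 1/630; Σ_t [0,0]: t=0:+1/144 = 1/144; (3j)²=1/126 [(2 2 4; 2 -1 -1)], sign=-1
I_A²/I_B² = (1/42)/(1/126) = 3/1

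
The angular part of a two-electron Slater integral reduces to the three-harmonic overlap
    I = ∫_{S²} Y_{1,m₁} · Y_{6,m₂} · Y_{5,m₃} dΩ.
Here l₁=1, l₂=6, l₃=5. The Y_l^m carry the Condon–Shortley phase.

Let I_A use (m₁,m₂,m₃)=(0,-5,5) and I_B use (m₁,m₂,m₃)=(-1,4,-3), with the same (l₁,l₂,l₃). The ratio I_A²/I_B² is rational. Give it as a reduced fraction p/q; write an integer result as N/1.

Same 1,6,5: normalisation and zero-m 3j drop out of the ratio.
A: Δ: 2! 0! 10! / 13! → 1/858; sum: t=1:−1/3628800 = -1/3628800; 3j²(1 6 5; 0 -5 5) = Δ·Π!·Σ² = 1/78  (sign -1)
B: Δ: 2! 0! 10! / 13! → 1/858; sum: t=2:+1/161280 = 1/161280; 3j²(1 6 5; -1 4 -3) = Δ·Π!·Σ² = 15/286  (sign +1)
I_A²/I_B² = (1/78)/(15/286) = 11/45

11/45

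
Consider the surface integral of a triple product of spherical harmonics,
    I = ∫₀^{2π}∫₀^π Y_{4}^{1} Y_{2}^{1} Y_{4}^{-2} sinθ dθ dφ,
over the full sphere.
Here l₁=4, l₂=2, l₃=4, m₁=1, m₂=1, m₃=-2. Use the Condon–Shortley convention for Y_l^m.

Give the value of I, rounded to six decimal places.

m-sum 0 ✓  L=10 even ✓  2≤4≤6 ✓
Π(2lᵢ+1) = 9×5×9 = 405
triangle coeff Δ(4,2,4) = 1/13860
Σ_t [0,2]: t=0:+1/192 t=1:−1/36 t=2:+1/192 = -5/288
(3j)²=20/693 [(4 2 4; 0 0 0)], sign=-1
Σ_t [1,2]: t=1:−1/96 t=2:+1/240 = -1/160
(3j)²=27/1540 [(4 2 4; 1 1 -2)], sign=-1
⇒ 4πI² = 1215/5929
I = (+1)√(1215/5929/(4π)) = 0.12770047

0.127700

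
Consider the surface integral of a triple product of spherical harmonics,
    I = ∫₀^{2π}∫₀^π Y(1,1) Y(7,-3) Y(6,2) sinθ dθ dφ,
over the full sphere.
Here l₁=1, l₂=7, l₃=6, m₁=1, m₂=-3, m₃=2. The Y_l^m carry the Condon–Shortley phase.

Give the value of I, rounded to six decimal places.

m-sum 0 ✓  L=14 even ✓  6≤6≤8 ✓
Π(2lᵢ+1) = 3×15×13 = 585
triangle coeff Δ(1,7,6) = 1/1365
Σ_t [1,1]: t=1:−1/518400 = -1/518400
(3j)²=7/195 [(1 7 6; 0 0 0)], sign=-1
Σ_t [0,0]: t=0:+1/1935360 = 1/1935360
(3j)²=3/91 [(1 7 6; 1 -3 2)], sign=+1
⇒ 4πI² = 9/13
I = (-1)√(9/13/(4π)) = -0.23471705

-0.234717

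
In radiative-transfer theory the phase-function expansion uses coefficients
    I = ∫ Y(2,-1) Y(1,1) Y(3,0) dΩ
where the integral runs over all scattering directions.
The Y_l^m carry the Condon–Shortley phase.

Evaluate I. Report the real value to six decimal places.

0.143048

Rules hold: Σm=0, L=6 even, 1≤3≤3.
N = 5·3·7 = 105
Δ = 0!·4!·2!/7! = 1/105
Racah Σ t=0..0: t=0:+1/4 = 1/4
⇒ 3j(2 1 3; 0 0 0)² = 3/35, sgn -1
Racah Σ t=0..0: t=0:+1/12 = 1/12
⇒ 3j(2 1 3; -1 1 0)² = 1/35, sgn -1
4πI² = N·(3j₀)²·(3jₘ)² = 9/35
I = +1·√(0.257143/4π) = 0.14304817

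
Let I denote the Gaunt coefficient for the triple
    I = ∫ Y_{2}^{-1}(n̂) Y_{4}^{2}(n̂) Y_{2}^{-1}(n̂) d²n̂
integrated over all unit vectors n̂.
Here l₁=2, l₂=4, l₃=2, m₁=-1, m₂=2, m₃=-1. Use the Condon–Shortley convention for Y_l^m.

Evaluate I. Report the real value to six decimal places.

0.254875

Checks pass: Σm=0; 8 even; l₃=2∈[2,6].
(2·2+1)(2·4+1)(2·2+1) = 225
Δ: 4! 0! 4! / 9! → 1/630
sum: t=2:+1/16 = 1/16
3j²(2 4 2; 0 0 0) = Δ·Π!·Σ² = 2/35  (sign +1)
sum: t=3:−1/36 = -1/36
3j²(2 4 2; -1 2 -1) = Δ·Π!·Σ² = 4/63  (sign +1)
combine: 4πI² = 225·2/35·4/63 = 40/49
take √, sign +1: I = 0.25487487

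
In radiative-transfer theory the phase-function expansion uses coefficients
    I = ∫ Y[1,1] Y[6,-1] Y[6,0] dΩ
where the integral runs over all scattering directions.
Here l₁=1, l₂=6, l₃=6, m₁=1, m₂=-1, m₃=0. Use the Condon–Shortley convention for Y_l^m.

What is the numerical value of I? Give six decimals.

0.000000

Σlᵢ=13 odd — θ-integrand is odd under cosθ→−cosθ; I=0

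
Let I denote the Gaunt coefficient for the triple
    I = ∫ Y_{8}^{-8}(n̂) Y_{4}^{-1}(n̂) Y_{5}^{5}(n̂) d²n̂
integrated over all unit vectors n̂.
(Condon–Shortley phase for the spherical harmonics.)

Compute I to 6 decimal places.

0.000000

m-sum = -8 − 1 + 5 = -4 ≠ 0 ⇒ I = 0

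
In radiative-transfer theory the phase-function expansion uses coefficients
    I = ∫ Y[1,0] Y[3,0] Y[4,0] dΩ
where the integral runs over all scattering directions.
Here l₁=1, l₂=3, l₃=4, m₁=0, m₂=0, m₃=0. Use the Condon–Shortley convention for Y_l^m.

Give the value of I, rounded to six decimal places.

Checks pass: Σm=0; 8 even; l₃=4∈[2,4].
(2·1+1)(2·3+1)(2·4+1) = 189
Δ: 0! 2! 6! / 9! → 1/252
sum: t=0:+1/36 = 1/36
3j²(1 3 4; 0 0 0) = Δ·Π!·Σ² = 4/63  (sign +1)
(m-triple is (0,0,0) — same symbol as above.)
combine: 4πI² = 189·4/63·4/63 = 16/21
take √, sign +1: I = 0.24623252

0.246233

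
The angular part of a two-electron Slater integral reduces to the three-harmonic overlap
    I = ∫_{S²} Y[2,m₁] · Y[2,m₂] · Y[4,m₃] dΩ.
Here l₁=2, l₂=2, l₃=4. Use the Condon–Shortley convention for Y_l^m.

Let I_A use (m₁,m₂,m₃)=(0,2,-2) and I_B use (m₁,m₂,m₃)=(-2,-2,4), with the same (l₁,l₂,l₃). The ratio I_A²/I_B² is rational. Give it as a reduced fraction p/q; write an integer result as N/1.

3/14

l's match ⇒ only the (l;m) 3-j factors differ between A and B.
A: triangle coeff Δ(2,2,4) = 1/630; Σ_t [0,0]: t=0:+1/96 = 1/96; (3j)²=1/42 [(2 2 4; 0 2 -2)], sign=+1
B: triangle coeff Δ(2,2,4) = 1/630; Σ_t [0,0]: t=0:+1/576 = 1/576; (3j)²=1/9 [(2 2 4; -2 -2 4)], sign=+1
I_A²/I_B² = (1/42)/(1/9) = 3/14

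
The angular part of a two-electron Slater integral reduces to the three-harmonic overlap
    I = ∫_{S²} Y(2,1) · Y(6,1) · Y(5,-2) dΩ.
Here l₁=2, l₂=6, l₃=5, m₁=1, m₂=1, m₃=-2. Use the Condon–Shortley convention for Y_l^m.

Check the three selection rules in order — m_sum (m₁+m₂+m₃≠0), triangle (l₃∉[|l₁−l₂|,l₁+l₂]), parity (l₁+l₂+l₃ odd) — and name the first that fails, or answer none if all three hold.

parity

Σmᵢ = 0  ✓
l₃∈[|l₁−l₂|,l₁+l₂]=[4,8], have l₃=5  ✓
Σlᵢ = 13 ⇒ odd  ✗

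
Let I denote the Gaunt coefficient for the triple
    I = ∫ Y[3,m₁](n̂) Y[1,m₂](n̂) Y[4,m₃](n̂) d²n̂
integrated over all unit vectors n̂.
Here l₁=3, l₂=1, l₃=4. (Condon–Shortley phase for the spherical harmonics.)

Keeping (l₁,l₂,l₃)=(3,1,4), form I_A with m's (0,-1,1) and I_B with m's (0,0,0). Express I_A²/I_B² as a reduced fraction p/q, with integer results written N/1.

Same 3,1,4: normalisation and zero-m 3j drop out of the ratio.
A: Δ: 0! 6! 2! / 9! → 1/252; sum: t=0:+1/72 = 1/72; 3j²(3 1 4; 0 -1 1) = Δ·Π!·Σ² = 5/126  (sign -1)
B: Δ: 0! 6! 2! / 9! → 1/252; sum: t=0:+1/36 = 1/36; 3j²(3 1 4; 0 0 0) = Δ·Π!·Σ² = 4/63  (sign +1)
I_A²/I_B² = (5/126)/(4/63) = 5/8

5/8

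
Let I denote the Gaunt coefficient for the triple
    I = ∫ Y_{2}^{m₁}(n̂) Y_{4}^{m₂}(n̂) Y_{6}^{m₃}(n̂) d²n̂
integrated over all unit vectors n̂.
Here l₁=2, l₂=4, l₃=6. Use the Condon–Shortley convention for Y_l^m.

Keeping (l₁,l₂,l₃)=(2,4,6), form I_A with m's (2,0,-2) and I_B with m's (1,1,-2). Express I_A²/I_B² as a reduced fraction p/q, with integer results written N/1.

l's match ⇒ only the (l;m) 3-j factors differ between A and B.
A: triangle coeff Δ(2,4,6) = 1/6435; Σ_t [0,0]: t=0:+1/13824 = 1/13824; (3j)²=14/1287 [(2 4 6; 2 0 -2)], sign=+1
B: triangle coeff Δ(2,4,6) = 1/6435; Σ_t [0,0]: t=0:+1/4320 = 1/4320; (3j)²=224/6435 [(2 4 6; 1 1 -2)], sign=+1
I_A²/I_B² = (14/1287)/(224/6435) = 5/16

5/16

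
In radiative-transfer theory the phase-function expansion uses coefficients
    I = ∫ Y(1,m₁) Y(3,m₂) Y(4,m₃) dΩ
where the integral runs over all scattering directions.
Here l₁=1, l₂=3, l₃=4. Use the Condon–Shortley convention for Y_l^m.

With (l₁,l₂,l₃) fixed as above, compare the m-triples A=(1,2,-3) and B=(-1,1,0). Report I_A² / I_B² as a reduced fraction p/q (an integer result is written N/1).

Same 1,3,4: normalisation and zero-m 3j drop out of the ratio.
A: Δ: 0! 2! 6! / 9! → 1/252; sum: t=0:+1/240 = 1/240; 3j²(1 3 4; 1 2 -3) = Δ·Π!·Σ² = 1/12  (sign -1)
B: Δ: 0! 2! 6! / 9! → 1/252; sum: t=0:+1/96 = 1/96; 3j²(1 3 4; -1 1 0) = Δ·Π!·Σ² = 1/42  (sign +1)
I_A²/I_B² = (1/12)/(1/42) = 7/2

7/2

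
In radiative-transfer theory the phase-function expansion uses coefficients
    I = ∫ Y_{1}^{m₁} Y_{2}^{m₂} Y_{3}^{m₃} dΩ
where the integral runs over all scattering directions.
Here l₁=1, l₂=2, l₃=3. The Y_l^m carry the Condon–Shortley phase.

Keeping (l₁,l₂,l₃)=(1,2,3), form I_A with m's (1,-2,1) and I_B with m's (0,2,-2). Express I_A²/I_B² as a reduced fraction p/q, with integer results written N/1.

Same 1,2,3: normalisation and zero-m 3j drop out of the ratio.
A: Δ: 0! 2! 4! / 7! → 1/105; sum: t=0:+1/48 = 1/48; 3j²(1 2 3; 1 -2 1) = Δ·Π!·Σ² = 1/105  (sign +1)
B: Δ: 0! 2! 4! / 7! → 1/105; sum: t=0:+1/24 = 1/24; 3j²(1 2 3; 0 2 -2) = Δ·Π!·Σ² = 1/21  (sign -1)
I_A²/I_B² = (1/105)/(1/21) = 1/5

1/5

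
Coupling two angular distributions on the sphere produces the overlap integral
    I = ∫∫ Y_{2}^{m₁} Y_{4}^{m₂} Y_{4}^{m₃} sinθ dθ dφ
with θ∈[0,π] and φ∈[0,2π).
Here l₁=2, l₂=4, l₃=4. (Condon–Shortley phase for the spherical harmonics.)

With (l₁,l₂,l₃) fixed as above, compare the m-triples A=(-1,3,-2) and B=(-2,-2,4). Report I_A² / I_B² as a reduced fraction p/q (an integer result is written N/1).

25/8

Shared (l₁,l₂,l₃)=(2,4,4): N and (l;000)² cancel in I_A²/I_B².
A: Δ = 2!·2!·6!/11! = 1/13860; Racah Σ t=1..2: t=1:−1/1440 t=2:+1/240 = 1/288; ⇒ 3j(2 4 4; -1 3 -2)² = 5/132, sgn +1
B: Δ = 2!·2!·6!/11! = 1/13860; Racah Σ t=2..2: t=2:+1/2880 = 1/2880; ⇒ 3j(2 4 4; -2 -2 4)² = 2/165, sgn +1
I_A²/I_B² = (5/132)/(2/165) = 25/8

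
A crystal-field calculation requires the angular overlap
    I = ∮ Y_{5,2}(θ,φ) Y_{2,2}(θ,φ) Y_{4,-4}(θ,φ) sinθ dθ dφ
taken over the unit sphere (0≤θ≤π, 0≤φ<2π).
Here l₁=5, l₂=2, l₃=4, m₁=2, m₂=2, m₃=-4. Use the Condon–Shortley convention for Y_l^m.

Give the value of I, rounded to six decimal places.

Σlᵢ=11 odd — θ-integrand is odd under cosθ→−cosθ; I=0

0.000000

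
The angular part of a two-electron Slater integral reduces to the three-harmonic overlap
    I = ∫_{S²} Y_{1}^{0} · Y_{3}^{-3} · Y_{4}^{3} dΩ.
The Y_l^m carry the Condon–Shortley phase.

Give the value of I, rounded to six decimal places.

-0.162868

Checks pass: Σm=0; 8 even; l₃=4∈[2,4].
(2·1+1)(2·3+1)(2·4+1) = 189
Δ: 0! 2! 6! / 9! → 1/252
sum: t=0:+1/36 = 1/36
3j²(1 3 4; 0 0 0) = Δ·Π!·Σ² = 4/63  (sign +1)
sum: t=0:+1/720 = 1/720
3j²(1 3 4; 0 -3 3) = Δ·Π!·Σ² = 1/36  (sign -1)
combine: 4πI² = 189·4/63·1/36 = 1/3
take √, sign -1: I = -0.16286750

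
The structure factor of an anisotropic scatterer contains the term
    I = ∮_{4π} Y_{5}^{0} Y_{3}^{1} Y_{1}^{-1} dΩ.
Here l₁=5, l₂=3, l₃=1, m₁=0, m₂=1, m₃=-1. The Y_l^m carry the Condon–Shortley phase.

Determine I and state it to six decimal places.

l₃=1 ∉ [2,8] — triangle fails ⇒ I = 0

0.000000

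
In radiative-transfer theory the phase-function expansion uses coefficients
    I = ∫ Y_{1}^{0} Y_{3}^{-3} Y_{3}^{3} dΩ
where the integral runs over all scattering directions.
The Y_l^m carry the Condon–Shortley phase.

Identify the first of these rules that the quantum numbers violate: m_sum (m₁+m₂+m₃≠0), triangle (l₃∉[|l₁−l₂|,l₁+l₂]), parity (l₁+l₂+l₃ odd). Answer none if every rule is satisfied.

Σmᵢ = 0  ✓
l₃∈[|l₁−l₂|,l₁+l₂]=[2,4], have l₃=3  ✓
Σlᵢ = 7 ⇒ odd  ✗

parity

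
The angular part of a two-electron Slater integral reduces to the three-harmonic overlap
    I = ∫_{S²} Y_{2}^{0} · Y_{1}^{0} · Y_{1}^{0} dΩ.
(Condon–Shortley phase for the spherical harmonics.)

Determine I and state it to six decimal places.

0.252313

m-sum 0 ✓  L=4 even ✓  1≤1≤3 ✓
Π(2lᵢ+1) = 5×3×3 = 45
triangle coeff Δ(2,1,1) = 1/30
Σ_t [1,1]: t=1:−1/1 = -1/1
(3j)²=2/15 [(2 1 1; 0 0 0)], sign=+1
(m-triple is (0,0,0) — same symbol as above.)
⇒ 4πI² = 4/5
I = (+1)√(4/5/(4π)) = 0.25231325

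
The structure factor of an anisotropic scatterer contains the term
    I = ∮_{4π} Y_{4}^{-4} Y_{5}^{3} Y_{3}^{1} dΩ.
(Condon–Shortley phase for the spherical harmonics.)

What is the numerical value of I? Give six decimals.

Rules hold: Σm=0, L=12 even, 1≤3≤9.
N = 9·11·7 = 693
Δ = 6!·2!·4!/13! = 1/180180
Racah Σ t=2..4: t=2:+1/576 t=3:−1/144 t=4:+1/576 = -1/288
⇒ 3j(4 5 3; 0 0 0)² = 20/1001, sgn +1
Racah Σ t=6..6: t=6:+1/5760 = 1/5760
⇒ 3j(4 5 3; -4 3 1)² = 56/2145, sgn +1
4πI² = N·(3j₀)²·(3jₘ)² = 672/1859
I = +1·√(0.361485/4π) = 0.16960553

0.169606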